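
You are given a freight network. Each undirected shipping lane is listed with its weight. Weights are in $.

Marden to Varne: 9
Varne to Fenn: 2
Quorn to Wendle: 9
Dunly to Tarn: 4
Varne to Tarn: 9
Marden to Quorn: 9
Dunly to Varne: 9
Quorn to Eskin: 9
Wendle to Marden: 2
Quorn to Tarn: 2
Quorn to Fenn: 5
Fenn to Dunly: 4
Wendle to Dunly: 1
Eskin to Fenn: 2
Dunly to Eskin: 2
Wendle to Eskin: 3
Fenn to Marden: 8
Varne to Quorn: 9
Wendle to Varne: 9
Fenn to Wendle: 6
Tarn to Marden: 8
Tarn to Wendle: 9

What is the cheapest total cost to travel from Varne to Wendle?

$7

Shortest distances from Varne:
Varne: 0
Fenn: 2  (via Varne)
Eskin: 4  (via Fenn)
Dunly: 6  (via Fenn)
Wendle: 7  (via Eskin)
Shortest route: Varne–Fenn–Eskin–Wendle = $7.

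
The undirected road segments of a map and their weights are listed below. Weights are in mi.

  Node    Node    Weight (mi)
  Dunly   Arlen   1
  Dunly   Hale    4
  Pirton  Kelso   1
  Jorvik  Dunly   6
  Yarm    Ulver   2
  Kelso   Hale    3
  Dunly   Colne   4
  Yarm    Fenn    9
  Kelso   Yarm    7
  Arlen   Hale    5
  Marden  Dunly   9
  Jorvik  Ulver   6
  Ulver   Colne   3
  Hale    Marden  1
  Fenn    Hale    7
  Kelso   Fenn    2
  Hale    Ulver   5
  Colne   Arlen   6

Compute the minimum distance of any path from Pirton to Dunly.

8 mi

Enumerating some paths:
Pirton–Kelso–Hale–Dunly: 1+3+4 = 8
Pirton–Kelso–Hale–Arlen–Dunly: 1+3+5+1 = 10
Pirton–Kelso–Hale–Marden–Dunly: 1+3+1+9 = 14
The minimum is 8 mi via Pirton–Kelso–Hale–Dunly.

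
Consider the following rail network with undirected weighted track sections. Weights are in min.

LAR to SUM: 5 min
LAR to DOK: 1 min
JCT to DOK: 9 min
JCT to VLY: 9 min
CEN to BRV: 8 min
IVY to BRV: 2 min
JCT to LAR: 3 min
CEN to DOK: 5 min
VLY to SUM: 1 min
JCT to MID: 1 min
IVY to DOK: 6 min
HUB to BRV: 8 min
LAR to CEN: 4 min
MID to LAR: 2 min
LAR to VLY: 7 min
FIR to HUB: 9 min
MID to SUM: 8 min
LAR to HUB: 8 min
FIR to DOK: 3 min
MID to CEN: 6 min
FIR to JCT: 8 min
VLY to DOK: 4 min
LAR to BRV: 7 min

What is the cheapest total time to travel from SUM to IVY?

Compare a few routes:
SUM - VLY - DOK - IVY: 1+4+6 = 11
SUM - LAR - DOK - IVY: 5+1+6 = 12
Cheapest is SUM - VLY - DOK - IVY at 11 min.

11 min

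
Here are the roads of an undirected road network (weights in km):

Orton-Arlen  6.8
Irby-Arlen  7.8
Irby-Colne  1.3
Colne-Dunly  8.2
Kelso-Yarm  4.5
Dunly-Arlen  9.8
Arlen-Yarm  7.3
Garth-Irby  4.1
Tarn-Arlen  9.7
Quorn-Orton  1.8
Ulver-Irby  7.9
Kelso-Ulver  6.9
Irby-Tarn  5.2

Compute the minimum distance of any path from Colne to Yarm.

Candidate routes:
Colne → Irby → Tarn → Arlen → Yarm: 1.3+5.2+9.7+7.3 = 23.5
Colne → Irby → Ulver → Kelso → Yarm: 1.3+7.9+6.9+4.5 = 20.6
Colne → Dunly → Arlen → Yarm: 8.2+9.8+7.3 = 25.3
Colne → Irby → Arlen → Yarm: 1.3+7.8+7.3 = 16.4
The minimum is 16.4 km via Colne → Irby → Arlen → Yarm.

16.4 km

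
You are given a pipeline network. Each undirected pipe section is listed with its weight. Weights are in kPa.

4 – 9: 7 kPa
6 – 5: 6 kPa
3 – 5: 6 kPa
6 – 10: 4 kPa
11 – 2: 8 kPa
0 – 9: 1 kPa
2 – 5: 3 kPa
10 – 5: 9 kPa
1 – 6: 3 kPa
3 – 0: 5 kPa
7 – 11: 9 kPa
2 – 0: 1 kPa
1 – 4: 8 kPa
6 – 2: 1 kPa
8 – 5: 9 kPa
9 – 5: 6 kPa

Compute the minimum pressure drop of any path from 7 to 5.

Shortest distances from 7:
7: 0
11: 9  (via 7)
2: 17  (via 11)
0: 18  (via 2)
6: 18  (via 2)
9: 19  (via 0)
5: 20  (via 2)
Shortest route: 7–11–2–5 = 20 kPa.

20 kPa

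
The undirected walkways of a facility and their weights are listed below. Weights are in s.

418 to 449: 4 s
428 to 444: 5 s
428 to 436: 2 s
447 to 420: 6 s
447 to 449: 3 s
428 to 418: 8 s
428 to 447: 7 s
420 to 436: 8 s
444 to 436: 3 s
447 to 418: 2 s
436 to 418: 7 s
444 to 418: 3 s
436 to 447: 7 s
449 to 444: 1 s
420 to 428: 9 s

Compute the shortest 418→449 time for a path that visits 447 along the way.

5 s

Shortest 418→447: 418–447 = 2
Best 447 to 449: 447–449 costing 3
Total via 447: 2 + 3 = 5 s.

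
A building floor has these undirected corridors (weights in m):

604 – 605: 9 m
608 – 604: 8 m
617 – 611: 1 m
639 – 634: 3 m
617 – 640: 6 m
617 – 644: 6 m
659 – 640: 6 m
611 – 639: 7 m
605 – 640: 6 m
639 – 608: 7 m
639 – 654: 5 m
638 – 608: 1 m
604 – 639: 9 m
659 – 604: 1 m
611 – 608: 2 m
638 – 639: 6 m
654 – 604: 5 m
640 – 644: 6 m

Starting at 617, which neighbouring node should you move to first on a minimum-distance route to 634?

611

Candidate routes:
617 → 611 → 639 → 634: 1+7+3 = 11
617 → 611 → 608 → 639 → 634: 1+2+7+3 = 13
617 → 611 → 608 → 638 → 639 → 634: 1+2+1+6+3 = 13
617 → 611 → 608 → 604 → 639 → 634: 1+2+8+9+3 = 23
The minimum is 11 m via 617 → 611 → 639 → 634.
So from 617 the first move is to 611.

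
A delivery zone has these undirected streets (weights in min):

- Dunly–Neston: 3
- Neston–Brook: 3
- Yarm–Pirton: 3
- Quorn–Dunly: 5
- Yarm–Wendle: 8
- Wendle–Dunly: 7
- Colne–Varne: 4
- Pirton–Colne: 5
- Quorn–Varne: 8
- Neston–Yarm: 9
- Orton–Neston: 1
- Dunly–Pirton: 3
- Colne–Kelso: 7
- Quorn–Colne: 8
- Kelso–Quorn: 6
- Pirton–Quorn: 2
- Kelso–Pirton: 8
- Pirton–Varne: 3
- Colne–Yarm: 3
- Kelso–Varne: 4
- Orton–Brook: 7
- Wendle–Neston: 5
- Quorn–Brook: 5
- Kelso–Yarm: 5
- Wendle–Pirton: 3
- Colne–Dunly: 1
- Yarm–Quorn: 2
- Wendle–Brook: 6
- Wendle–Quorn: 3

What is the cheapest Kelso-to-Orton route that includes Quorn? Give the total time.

15 min

Best Kelso to Quorn: Kelso → Quorn costing 6
Best Quorn to Orton: Quorn → Wendle → Neston → Orton costing 9
Total via Quorn: 6 + 9 = 15 min.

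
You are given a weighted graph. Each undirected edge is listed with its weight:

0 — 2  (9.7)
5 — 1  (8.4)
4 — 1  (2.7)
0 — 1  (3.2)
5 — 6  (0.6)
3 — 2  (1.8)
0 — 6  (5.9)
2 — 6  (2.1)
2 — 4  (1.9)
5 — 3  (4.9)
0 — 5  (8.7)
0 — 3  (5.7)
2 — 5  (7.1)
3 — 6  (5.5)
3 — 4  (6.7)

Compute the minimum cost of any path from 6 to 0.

Settle nodes by increasing distance from 6:
6: 0
5: 0.6  (via 6)
2: 2.1  (via 6)
3: 3.9  (via 2)
4: 4  (via 2)
0: 5.9  (via 6)
Shortest route: 6–0 = 5.9.

5.9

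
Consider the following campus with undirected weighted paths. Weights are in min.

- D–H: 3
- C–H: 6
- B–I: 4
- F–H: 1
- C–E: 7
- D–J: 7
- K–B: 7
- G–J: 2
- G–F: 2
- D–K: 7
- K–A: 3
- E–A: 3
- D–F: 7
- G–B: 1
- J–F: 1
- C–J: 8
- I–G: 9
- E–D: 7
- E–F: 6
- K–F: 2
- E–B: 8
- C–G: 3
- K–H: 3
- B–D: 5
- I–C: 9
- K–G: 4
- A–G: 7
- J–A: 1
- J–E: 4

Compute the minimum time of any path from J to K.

3 min

Enumerating some paths:
J–F–K: 1+2 = 3
J–F–H–K: 1+1+3 = 5
J–A–K: 1+3 = 4
The minimum is 3 min via J–F–K.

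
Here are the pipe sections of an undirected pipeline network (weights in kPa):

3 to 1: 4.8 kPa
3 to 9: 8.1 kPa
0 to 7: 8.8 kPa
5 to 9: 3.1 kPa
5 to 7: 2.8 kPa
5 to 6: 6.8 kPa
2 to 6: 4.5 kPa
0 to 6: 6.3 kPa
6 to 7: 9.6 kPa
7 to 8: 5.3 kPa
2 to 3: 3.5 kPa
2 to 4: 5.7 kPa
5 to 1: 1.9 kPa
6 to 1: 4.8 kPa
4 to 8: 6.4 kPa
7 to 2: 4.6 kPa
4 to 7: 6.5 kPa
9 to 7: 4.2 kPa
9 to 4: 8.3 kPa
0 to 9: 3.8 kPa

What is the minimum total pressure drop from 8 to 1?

Candidate routes:
8 → 7 → 5 → 1: 5.3+2.8+1.9 = 10
8 → 7 → 9 → 5 → 1: 5.3+4.2+3.1+1.9 = 14.5
The minimum is 10 kPa via 8 → 7 → 5 → 1.

10 kPa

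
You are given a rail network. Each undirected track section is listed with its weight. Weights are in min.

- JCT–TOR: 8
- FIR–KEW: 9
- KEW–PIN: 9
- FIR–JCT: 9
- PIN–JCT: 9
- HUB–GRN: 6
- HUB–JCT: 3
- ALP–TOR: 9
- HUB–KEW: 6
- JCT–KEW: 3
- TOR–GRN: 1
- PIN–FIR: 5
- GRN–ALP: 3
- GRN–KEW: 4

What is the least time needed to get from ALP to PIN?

16 min

Compare a few routes:
ALP - GRN - KEW - PIN: 3+4+9 = 16
ALP - GRN - KEW - JCT - PIN: 3+4+3+9 = 19
The minimum is 16 min via ALP - GRN - KEW - PIN.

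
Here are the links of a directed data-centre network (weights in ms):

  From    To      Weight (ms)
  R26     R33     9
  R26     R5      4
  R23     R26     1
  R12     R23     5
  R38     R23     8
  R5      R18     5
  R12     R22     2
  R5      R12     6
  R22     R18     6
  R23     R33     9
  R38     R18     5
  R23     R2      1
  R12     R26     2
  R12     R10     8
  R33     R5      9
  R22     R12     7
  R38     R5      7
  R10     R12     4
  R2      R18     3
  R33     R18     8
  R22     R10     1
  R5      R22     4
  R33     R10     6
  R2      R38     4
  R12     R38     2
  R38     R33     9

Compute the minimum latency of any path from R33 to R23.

15 ms

Compare a few routes:
R33–R10–R12–R23: 6+4+5 = 15
R33–R5–R22–R10–R12–R23: 9+4+1+4+5 = 23
R33–R10–R12–R38–R23: 6+4+2+8 = 20
R33–R5–R12–R23: 9+6+5 = 20
The minimum is 15 ms via R33–R10–R12–R23.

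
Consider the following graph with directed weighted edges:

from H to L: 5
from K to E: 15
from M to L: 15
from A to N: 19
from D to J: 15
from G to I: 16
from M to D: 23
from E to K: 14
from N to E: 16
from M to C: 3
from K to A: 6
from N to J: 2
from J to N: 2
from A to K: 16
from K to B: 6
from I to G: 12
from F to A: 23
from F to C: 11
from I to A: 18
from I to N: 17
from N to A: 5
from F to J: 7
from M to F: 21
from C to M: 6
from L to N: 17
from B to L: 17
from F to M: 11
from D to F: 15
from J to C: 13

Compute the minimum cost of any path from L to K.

Compare a few routes:
L → N → E → K: 17+16+14 = 47
L → N → A → K: 17+5+16 = 38
The minimum is 38 via L → N → A → K.

38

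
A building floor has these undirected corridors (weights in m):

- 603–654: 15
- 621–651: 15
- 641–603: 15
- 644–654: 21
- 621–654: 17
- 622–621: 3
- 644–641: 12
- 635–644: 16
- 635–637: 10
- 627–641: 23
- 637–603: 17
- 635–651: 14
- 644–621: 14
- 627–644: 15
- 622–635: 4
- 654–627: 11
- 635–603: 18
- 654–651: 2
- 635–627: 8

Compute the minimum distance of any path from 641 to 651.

Running Dijkstra from 641:
641: 0
644: 12  (via 641)
603: 15  (via 641)
627: 23  (via 641)
621: 26  (via 644)
635: 28  (via 644)
622: 29  (via 621)
654: 30  (via 603)
637: 32  (via 603)
651: 32  (via 654)
Shortest route: 641 → 603 → 654 → 651 = 32 m.

32 m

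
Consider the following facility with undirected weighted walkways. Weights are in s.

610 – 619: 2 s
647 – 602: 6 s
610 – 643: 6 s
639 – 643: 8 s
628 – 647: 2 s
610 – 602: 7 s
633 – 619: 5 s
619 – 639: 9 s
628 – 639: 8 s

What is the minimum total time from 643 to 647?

18 s

Enumerating some paths:
643 → 610 → 602 → 647: 6+7+6 = 19
643 → 639 → 628 → 647: 8+8+2 = 18
Cheapest is 643 → 639 → 628 → 647 at 18 s.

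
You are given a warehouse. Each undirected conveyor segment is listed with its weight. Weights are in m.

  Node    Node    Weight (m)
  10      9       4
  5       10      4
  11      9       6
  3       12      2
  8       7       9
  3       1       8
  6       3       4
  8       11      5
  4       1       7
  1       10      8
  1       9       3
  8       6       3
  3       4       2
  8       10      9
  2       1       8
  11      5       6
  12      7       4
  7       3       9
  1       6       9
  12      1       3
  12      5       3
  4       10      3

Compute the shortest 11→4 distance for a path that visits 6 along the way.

Shortest 11→6: 11–8–6 = 8
Best 6 to 4: 6–3–4 costing 6
Total via 6: 8 + 6 = 14 m.

14 m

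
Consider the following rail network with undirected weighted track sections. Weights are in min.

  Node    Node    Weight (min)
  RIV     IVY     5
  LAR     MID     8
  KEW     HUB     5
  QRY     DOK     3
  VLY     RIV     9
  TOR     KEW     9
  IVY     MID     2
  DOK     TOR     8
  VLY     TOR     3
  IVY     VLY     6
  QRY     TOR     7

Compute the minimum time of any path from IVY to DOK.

17 min

Candidate routes:
IVY - VLY - TOR - DOK: 6+3+8 = 17
IVY - VLY - TOR - QRY - DOK: 6+3+7+3 = 19
IVY - RIV - VLY - TOR - DOK: 5+9+3+8 = 25
Cheapest is IVY - VLY - TOR - DOK at 17 min.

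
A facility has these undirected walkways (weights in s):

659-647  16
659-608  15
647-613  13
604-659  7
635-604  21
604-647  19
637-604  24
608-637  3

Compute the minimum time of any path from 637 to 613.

Compare a few routes:
637 - 608 - 659 - 604 - 647 - 613: 3+15+7+19+13 = 57
637 - 608 - 659 - 647 - 613: 3+15+16+13 = 47
637 - 604 - 659 - 647 - 613: 24+7+16+13 = 60
637 - 604 - 647 - 613: 24+19+13 = 56
The minimum is 47 s via 637 - 608 - 659 - 647 - 613.

47 s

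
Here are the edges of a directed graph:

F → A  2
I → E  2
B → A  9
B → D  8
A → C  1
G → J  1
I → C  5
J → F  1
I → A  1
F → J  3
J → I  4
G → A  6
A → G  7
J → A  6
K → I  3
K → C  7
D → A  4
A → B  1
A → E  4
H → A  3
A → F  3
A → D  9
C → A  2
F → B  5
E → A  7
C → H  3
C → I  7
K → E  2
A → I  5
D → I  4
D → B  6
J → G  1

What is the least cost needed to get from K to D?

13

Shortest distances from K:
K: 0
E: 2  (via K)
I: 3  (via K)
A: 4  (via I)
B: 5  (via A)
C: 5  (via A)
F: 7  (via A)
H: 8  (via C)
J: 10  (via F)
G: 11  (via A)
D: 13  (via A)
Shortest route: K → I → A → D = 13.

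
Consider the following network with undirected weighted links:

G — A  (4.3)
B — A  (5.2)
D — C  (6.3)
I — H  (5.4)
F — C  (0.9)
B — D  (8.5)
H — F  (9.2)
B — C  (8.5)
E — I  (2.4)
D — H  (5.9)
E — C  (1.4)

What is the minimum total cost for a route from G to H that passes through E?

Best G to E: G–A–B–C–E costing 19.4
Shortest E→H: E–I–H = 7.8
Total via E: 19.4 + 7.8 = 27.2.

27.2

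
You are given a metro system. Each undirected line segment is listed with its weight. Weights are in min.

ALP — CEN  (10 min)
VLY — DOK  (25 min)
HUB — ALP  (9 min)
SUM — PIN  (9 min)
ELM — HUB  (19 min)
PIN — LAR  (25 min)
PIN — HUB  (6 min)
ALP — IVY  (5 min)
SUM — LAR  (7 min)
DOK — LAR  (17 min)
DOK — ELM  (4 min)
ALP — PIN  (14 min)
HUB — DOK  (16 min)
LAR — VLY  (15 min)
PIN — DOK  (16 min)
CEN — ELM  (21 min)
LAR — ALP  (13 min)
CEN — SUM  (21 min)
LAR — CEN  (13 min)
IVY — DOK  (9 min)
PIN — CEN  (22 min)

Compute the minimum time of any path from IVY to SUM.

25 min

Compare a few routes:
IVY → ALP → LAR → SUM: 5+13+7 = 25
IVY → ALP → PIN → SUM: 5+14+9 = 28
IVY → DOK → LAR → SUM: 9+17+7 = 33
IVY → ALP → HUB → PIN → SUM: 5+9+6+9 = 29
Cheapest is IVY → ALP → LAR → SUM at 25 min.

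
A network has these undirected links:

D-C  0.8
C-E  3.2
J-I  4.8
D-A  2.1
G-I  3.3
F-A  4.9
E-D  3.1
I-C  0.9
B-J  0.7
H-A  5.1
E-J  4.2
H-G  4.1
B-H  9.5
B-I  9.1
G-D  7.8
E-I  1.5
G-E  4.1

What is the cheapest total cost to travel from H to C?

8

Candidate routes:
H → G → E → C: 4.1+4.1+3.2 = 11.4
H → A → D → C: 5.1+2.1+0.8 = 8
H → G → I → C: 4.1+3.3+0.9 = 8.3
H → G → E → I → C: 4.1+4.1+1.5+0.9 = 10.6
Cheapest is H → A → D → C at 8.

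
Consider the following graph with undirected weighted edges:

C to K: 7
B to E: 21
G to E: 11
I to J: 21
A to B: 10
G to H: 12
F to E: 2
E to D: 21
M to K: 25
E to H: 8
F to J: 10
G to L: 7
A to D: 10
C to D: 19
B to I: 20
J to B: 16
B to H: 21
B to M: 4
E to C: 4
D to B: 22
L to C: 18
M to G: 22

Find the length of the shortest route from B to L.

Compare a few routes:
B - H - G - L: 21+12+7 = 40
B - M - G - L: 4+22+7 = 33
B - E - G - L: 21+11+7 = 39
The minimum is 33 via B - M - G - L.

33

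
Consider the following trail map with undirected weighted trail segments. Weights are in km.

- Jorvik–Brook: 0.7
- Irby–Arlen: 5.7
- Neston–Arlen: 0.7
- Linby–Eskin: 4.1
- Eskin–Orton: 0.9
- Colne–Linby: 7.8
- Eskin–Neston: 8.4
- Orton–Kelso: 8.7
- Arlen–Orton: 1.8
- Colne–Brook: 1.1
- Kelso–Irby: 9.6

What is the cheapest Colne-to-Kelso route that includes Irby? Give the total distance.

29.9 km

Best Colne to Irby: Colne → Linby → Eskin → Orton → Arlen → Irby costing 20.3
Best Irby to Kelso: Irby → Kelso costing 9.6
Total via Irby: 20.3 + 9.6 = 29.9 km.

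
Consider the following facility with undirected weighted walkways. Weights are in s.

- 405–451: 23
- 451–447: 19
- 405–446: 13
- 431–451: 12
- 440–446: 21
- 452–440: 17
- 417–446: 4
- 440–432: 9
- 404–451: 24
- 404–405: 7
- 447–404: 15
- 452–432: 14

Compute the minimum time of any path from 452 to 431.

86 s

Shortest distances from 452:
452: 0
432: 14  (via 452)
440: 17  (via 452)
446: 38  (via 440)
417: 42  (via 446)
405: 51  (via 446)
404: 58  (via 405)
447: 73  (via 404)
451: 74  (via 405)
431: 86  (via 451)
Shortest route: 452 → 440 → 446 → 405 → 451 → 431 = 86 s.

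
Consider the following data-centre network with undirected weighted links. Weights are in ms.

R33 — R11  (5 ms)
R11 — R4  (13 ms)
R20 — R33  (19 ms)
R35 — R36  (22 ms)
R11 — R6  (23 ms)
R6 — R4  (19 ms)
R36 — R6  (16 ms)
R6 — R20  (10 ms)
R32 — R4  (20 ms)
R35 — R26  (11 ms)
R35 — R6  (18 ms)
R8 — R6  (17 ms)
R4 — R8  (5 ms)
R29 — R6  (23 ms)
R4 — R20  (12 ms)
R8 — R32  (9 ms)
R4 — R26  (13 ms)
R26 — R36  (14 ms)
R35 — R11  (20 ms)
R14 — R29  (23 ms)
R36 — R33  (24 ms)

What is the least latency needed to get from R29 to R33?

Running Dijkstra from R29:
R29: 0
R14: 23  (via R29)
R6: 23  (via R29)
R20: 33  (via R6)
R36: 39  (via R6)
R8: 40  (via R6)
R35: 41  (via R6)
R4: 42  (via R6)
R11: 46  (via R6)
R32: 49  (via R8)
R33: 51  (via R11)
Shortest route: R29–R6–R11–R33 = 51 ms.

51 ms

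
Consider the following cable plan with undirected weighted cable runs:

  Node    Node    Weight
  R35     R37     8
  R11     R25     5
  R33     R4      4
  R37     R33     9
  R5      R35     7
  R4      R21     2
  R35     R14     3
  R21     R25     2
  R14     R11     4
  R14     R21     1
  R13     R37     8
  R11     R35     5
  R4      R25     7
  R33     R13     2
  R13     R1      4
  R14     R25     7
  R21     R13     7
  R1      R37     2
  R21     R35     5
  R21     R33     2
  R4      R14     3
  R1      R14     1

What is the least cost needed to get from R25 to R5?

Enumerating some paths:
R25 → R21 → R4 → R14 → R35 → R5: 2+2+3+3+7 = 17
R25 → R21 → R14 → R35 → R5: 2+1+3+7 = 13
R25 → R21 → R35 → R5: 2+5+7 = 14
R25 → R11 → R35 → R5: 5+5+7 = 17
Cheapest is R25 → R21 → R14 → R35 → R5 at 13.

13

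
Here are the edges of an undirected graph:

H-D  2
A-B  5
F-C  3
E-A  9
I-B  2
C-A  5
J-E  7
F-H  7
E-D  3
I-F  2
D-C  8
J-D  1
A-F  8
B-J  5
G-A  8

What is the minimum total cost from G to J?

Settle nodes by increasing distance from G:
G: 0
A: 8  (via G)
B: 13  (via A)
C: 13  (via A)
I: 15  (via B)
F: 16  (via A)
E: 17  (via A)
J: 18  (via B)
Shortest route: G–A–B–J = 18.

18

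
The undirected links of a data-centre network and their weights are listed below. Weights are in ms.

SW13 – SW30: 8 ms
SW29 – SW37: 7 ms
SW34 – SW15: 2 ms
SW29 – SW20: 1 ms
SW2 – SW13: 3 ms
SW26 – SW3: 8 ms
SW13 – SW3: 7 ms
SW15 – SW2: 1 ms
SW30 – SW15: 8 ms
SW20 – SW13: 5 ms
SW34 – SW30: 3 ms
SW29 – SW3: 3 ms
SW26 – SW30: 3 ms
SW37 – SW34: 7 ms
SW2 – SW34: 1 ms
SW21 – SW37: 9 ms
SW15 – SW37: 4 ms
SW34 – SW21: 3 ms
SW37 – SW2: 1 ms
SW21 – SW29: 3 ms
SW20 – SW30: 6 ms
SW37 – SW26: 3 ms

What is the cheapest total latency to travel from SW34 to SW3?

Compare a few routes:
SW34–SW21–SW29–SW3: 3+3+3 = 9
SW34–SW2–SW13–SW3: 1+3+7 = 11
SW34–SW2–SW37–SW29–SW3: 1+1+7+3 = 12
SW34–SW30–SW20–SW29–SW3: 3+6+1+3 = 13
Cheapest is SW34–SW21–SW29–SW3 at 9 ms.

9 ms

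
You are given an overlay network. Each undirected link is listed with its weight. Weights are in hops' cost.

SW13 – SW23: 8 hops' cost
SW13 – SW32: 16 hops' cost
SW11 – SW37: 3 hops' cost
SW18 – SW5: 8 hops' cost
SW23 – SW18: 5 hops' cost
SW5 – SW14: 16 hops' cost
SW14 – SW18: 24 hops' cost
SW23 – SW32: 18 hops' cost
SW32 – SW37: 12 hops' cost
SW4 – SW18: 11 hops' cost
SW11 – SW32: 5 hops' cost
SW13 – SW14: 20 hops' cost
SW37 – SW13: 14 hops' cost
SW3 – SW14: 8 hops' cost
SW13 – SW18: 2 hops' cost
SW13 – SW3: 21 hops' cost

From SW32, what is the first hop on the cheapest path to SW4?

Compare a few routes:
SW32 - SW13 - SW18 - SW4: 16+2+11 = 29
SW32 - SW23 - SW18 - SW4: 18+5+11 = 34
Cheapest is SW32 - SW13 - SW18 - SW4 at 29 hops' cost.
So from SW32 the first move is to SW13.

SW13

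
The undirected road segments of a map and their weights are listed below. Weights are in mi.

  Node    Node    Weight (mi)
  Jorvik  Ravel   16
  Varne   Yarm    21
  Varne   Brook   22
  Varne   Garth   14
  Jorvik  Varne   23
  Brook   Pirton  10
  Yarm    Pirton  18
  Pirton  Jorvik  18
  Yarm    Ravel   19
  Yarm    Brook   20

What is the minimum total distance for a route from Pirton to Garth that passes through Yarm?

Best Pirton to Yarm: Pirton–Yarm costing 18
Shortest Yarm→Garth: Yarm–Varne–Garth = 35
Total via Yarm: 18 + 35 = 53 mi.

53 mi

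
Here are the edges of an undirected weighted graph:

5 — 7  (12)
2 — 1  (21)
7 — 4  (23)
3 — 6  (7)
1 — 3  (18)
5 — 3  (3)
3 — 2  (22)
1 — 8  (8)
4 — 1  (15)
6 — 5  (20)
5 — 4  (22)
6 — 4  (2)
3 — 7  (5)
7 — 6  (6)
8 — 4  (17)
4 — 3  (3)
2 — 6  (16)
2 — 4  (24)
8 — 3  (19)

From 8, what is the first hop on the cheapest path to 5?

Enumerating some paths:
8–4–3–5: 17+3+3 = 23
8–3–5: 19+3 = 22
The minimum is 22 via 8–3–5.
So from 8 the first move is to 3.

3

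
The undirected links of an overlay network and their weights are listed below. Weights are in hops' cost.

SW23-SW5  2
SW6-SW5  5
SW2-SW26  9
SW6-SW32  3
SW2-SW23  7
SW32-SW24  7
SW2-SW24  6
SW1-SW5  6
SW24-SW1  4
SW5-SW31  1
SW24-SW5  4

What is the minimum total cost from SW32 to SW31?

9 hops' cost

Running Dijkstra from SW32:
SW32: 0
SW6: 3  (via SW32)
SW24: 7  (via SW32)
SW5: 8  (via SW6)
SW31: 9  (via SW5)
Shortest route: SW32 → SW6 → SW5 → SW31 = 9 hops' cost.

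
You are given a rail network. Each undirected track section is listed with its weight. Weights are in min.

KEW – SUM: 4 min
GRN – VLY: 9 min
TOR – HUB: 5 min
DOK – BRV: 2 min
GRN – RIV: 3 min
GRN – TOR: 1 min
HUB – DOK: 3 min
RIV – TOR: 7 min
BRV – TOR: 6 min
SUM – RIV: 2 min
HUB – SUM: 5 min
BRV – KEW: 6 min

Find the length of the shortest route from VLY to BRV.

16 min

Candidate routes:
VLY → GRN → RIV → SUM → HUB → DOK → BRV: 9+3+2+5+3+2 = 24
VLY → GRN → TOR → HUB → DOK → BRV: 9+1+5+3+2 = 20
VLY → GRN → TOR → BRV: 9+1+6 = 16
Cheapest is VLY → GRN → TOR → BRV at 16 min.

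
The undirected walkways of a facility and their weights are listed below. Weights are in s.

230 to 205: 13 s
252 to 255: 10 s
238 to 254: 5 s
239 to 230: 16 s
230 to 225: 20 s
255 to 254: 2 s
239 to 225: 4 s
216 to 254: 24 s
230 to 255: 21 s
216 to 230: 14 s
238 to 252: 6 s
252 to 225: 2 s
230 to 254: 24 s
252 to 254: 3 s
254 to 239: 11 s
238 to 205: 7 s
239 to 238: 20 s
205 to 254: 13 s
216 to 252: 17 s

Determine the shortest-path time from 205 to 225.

Candidate routes:
205 - 254 - 252 - 225: 13+3+2 = 18
205 - 238 - 252 - 225: 7+6+2 = 15
205 - 238 - 254 - 252 - 225: 7+5+3+2 = 17
The minimum is 15 s via 205 - 238 - 252 - 225.

15 s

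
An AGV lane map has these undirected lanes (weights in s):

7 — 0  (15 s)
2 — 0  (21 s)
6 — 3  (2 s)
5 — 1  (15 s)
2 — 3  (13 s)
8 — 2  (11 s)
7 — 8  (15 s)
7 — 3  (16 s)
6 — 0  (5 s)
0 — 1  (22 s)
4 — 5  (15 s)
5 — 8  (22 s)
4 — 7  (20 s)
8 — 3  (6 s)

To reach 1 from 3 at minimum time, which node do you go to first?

Candidate routes:
3–6–0–1: 2+5+22 = 29
3–2–0–1: 13+21+22 = 56
3–7–0–1: 16+15+22 = 53
3–8–5–1: 6+22+15 = 43
Cheapest is 3–6–0–1 at 29 s.
So from 3 the first move is to 6.

6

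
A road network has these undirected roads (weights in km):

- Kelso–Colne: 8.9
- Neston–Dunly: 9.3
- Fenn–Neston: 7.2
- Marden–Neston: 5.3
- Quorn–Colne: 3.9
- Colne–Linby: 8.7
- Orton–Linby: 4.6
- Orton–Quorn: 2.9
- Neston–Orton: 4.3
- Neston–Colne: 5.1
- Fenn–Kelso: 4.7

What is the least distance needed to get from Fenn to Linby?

Settle nodes by increasing distance from Fenn:
Fenn: 0
Kelso: 4.7  (via Fenn)
Neston: 7.2  (via Fenn)
Orton: 11.5  (via Neston)
Colne: 12.3  (via Neston)
Marden: 12.5  (via Neston)
Quorn: 14.4  (via Orton)
Linby: 16.1  (via Orton)
Shortest route: Fenn → Neston → Orton → Linby = 16.1 km.

16.1 km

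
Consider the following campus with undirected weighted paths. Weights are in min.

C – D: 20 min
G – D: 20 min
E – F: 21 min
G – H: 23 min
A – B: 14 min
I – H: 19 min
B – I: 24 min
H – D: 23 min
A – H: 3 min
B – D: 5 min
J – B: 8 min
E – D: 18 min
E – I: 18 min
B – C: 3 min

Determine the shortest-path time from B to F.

44 min

Settle nodes by increasing distance from B:
B: 0
C: 3  (via B)
D: 5  (via B)
J: 8  (via B)
A: 14  (via B)
H: 17  (via A)
E: 23  (via D)
I: 24  (via B)
G: 25  (via D)
F: 44  (via E)
Shortest route: B–D–E–F = 44 min.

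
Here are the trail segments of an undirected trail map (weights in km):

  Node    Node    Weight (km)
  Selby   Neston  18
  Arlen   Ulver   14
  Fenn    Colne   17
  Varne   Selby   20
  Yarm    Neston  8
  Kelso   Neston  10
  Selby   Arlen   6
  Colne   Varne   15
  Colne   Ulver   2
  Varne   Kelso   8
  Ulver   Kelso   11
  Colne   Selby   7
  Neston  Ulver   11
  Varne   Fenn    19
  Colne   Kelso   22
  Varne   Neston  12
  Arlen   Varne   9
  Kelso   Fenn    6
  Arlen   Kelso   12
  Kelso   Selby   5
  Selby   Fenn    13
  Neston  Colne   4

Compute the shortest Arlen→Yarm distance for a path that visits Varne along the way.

29 km

Shortest Arlen→Varne: Arlen → Varne = 9
Shortest Varne→Yarm: Varne → Neston → Yarm = 20
Total via Varne: 9 + 20 = 29 km.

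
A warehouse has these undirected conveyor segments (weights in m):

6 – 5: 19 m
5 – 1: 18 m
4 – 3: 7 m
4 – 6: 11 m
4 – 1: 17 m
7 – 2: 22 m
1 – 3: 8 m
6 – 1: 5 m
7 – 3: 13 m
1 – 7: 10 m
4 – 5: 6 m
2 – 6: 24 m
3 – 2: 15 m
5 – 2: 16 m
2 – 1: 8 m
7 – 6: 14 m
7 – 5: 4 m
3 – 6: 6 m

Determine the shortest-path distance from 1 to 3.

8 m

Settle nodes by increasing distance from 1:
1: 0
6: 5  (via 1)
2: 8  (via 1)
3: 8  (via 1)
Shortest route: 1–3 = 8 m.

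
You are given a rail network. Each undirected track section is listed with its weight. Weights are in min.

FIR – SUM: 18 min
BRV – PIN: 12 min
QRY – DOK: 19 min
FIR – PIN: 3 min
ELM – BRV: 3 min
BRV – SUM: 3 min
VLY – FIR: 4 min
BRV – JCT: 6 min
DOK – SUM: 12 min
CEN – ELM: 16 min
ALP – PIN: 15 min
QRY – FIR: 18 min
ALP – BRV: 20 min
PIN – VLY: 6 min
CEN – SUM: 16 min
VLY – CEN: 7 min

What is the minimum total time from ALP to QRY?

36 min

Settle nodes by increasing distance from ALP:
ALP: 0
PIN: 15  (via ALP)
FIR: 18  (via PIN)
BRV: 20  (via ALP)
VLY: 21  (via PIN)
SUM: 23  (via BRV)
ELM: 23  (via BRV)
JCT: 26  (via BRV)
CEN: 28  (via VLY)
DOK: 35  (via SUM)
QRY: 36  (via FIR)
Shortest route: ALP → PIN → FIR → QRY = 36 min.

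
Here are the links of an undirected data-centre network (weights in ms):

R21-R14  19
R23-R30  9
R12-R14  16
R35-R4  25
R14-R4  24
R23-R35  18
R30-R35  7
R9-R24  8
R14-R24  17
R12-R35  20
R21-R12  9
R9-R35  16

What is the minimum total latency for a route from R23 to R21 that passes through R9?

Best R23 to R9: R23–R30–R35–R9 costing 32
Shortest R9→R21: R9–R24–R14–R21 = 44
Total via R9: 32 + 44 = 76 ms.

76 ms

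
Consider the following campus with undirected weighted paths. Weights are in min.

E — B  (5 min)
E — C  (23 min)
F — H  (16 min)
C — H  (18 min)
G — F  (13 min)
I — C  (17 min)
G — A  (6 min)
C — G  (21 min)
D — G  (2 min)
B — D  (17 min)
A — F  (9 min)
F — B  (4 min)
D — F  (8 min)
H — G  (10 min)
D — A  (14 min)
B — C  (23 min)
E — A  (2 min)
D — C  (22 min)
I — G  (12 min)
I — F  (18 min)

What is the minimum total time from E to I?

Running Dijkstra from E:
E: 0
A: 2  (via E)
B: 5  (via E)
G: 8  (via A)
F: 9  (via B)
D: 10  (via G)
H: 18  (via G)
I: 20  (via G)
Shortest route: E–A–G–I = 20 min.

20 min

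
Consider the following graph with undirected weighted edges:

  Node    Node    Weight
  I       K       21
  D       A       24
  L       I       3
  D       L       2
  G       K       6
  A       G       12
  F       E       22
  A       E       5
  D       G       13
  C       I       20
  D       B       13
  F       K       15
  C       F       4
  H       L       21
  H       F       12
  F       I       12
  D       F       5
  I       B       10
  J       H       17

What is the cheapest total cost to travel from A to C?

Shortest distances from A:
A: 0
E: 5  (via A)
G: 12  (via A)
K: 18  (via G)
D: 24  (via A)
L: 26  (via D)
F: 27  (via E)
I: 29  (via L)
C: 31  (via F)
Shortest route: A–E–F–C = 31.

31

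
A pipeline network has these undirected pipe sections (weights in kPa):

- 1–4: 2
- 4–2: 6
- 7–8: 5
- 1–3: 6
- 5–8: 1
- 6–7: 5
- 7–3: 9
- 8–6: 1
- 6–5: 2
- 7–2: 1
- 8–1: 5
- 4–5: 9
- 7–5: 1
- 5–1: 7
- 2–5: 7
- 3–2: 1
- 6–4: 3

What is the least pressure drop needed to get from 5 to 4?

5 kPa

Running Dijkstra from 5:
5: 0
7: 1  (via 5)
8: 1  (via 5)
2: 2  (via 7)
6: 2  (via 5)
3: 3  (via 2)
4: 5  (via 6)
Shortest route: 5–6–4 = 5 kPa.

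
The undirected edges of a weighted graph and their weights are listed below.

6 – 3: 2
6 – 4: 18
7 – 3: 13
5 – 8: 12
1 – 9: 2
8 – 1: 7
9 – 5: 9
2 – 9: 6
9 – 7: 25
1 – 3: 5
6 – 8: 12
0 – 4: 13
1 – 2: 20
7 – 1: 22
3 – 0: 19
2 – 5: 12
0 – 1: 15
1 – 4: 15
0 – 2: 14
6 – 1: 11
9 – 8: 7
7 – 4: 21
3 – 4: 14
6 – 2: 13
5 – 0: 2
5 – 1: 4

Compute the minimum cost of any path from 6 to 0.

13

Enumerating some paths:
6 → 1 → 5 → 0: 11+4+2 = 17
6 → 3 → 1 → 9 → 5 → 0: 2+5+2+9+2 = 20
6 → 3 → 1 → 5 → 0: 2+5+4+2 = 13
The minimum is 13 via 6 → 3 → 1 → 5 → 0.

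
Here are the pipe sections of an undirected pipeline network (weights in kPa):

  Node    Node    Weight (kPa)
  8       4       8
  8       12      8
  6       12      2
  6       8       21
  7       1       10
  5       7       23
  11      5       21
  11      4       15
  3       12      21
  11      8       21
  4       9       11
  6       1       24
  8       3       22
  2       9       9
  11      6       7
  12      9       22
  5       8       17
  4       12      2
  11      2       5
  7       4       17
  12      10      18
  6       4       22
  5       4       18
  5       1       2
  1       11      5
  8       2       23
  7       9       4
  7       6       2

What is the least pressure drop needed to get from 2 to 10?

Running Dijkstra from 2:
2: 0
11: 5  (via 2)
9: 9  (via 2)
1: 10  (via 11)
5: 12  (via 1)
6: 12  (via 11)
7: 13  (via 9)
12: 14  (via 6)
4: 16  (via 12)
8: 22  (via 12)
10: 32  (via 12)
Shortest route: 2 → 11 → 6 → 12 → 10 = 32 kPa.

32 kPa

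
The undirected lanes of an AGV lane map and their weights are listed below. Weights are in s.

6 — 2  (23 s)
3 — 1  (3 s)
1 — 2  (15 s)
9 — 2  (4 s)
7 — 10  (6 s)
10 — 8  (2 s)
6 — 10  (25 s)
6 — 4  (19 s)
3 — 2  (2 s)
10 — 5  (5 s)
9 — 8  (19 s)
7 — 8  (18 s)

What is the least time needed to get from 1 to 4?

Shortest distances from 1:
1: 0
3: 3  (via 1)
2: 5  (via 3)
9: 9  (via 2)
6: 28  (via 2)
8: 28  (via 9)
10: 30  (via 8)
5: 35  (via 10)
7: 36  (via 10)
4: 47  (via 6)
Shortest route: 1 → 3 → 2 → 6 → 4 = 47 s.

47 s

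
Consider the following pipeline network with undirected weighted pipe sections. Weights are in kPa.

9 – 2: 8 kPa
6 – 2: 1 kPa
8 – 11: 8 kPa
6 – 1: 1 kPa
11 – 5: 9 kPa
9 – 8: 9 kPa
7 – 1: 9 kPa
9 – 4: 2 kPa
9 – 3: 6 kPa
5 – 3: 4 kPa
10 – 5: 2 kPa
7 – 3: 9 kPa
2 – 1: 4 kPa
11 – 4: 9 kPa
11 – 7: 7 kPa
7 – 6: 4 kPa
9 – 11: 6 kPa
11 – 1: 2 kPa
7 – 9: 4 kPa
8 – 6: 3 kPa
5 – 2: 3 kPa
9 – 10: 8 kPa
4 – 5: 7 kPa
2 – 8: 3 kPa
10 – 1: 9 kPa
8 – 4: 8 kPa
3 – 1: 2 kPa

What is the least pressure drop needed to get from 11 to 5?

7 kPa

Running Dijkstra from 11:
11: 0
1: 2  (via 11)
6: 3  (via 1)
2: 4  (via 6)
3: 4  (via 1)
8: 6  (via 6)
9: 6  (via 11)
5: 7  (via 2)
Shortest route: 11 → 1 → 6 → 2 → 5 = 7 kPa.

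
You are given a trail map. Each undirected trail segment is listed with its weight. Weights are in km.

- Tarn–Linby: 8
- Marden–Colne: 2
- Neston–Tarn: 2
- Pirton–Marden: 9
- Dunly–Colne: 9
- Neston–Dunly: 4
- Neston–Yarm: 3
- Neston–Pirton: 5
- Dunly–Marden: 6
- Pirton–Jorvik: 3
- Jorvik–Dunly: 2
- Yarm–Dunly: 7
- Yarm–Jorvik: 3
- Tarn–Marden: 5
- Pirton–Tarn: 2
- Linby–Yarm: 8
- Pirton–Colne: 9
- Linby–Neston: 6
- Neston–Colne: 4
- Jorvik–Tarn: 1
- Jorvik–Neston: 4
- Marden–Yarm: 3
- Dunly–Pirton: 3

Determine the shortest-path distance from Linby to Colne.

10 km

Compare a few routes:
Linby → Neston → Colne: 6+4 = 10
Linby → Tarn → Neston → Colne: 8+2+4 = 14
Linby → Yarm → Marden → Colne: 8+3+2 = 13
Linby → Neston → Yarm → Marden → Colne: 6+3+3+2 = 14
Cheapest is Linby → Neston → Colne at 10 km.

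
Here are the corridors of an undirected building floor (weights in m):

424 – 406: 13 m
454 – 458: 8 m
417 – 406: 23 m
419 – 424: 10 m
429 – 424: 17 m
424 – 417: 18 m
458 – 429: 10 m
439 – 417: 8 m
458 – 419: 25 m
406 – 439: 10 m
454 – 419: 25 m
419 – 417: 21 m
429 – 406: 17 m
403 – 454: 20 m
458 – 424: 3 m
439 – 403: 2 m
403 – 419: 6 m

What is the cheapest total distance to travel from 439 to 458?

21 m

Settle nodes by increasing distance from 439:
439: 0
403: 2  (via 439)
419: 8  (via 403)
417: 8  (via 439)
406: 10  (via 439)
424: 18  (via 419)
458: 21  (via 424)
Shortest route: 439–403–419–424–458 = 21 m.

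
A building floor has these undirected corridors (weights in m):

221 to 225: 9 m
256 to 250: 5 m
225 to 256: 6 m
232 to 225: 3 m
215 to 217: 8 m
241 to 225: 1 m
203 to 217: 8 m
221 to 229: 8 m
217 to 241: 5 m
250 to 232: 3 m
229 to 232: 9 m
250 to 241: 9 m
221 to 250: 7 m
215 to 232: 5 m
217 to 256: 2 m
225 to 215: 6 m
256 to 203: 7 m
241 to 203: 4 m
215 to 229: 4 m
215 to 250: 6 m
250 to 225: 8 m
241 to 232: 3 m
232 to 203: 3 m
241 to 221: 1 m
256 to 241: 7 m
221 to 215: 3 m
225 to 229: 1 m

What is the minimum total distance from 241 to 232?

Candidate routes:
241–203–232: 4+3 = 7
241–232: 3 = 3
241–225–232: 1+3 = 4
The minimum is 3 m via 241–232.

3 m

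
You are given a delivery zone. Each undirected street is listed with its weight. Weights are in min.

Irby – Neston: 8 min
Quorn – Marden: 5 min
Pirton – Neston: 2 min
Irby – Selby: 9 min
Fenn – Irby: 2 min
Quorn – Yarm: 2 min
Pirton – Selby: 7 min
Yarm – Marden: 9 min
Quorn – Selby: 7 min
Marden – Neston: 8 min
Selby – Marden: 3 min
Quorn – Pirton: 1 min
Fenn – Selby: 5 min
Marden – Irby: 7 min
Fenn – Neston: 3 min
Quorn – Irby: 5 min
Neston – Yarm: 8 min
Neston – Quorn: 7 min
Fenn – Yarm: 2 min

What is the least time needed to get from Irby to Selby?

7 min

Compare a few routes:
Irby - Quorn - Selby: 5+7 = 12
Irby - Fenn - Selby: 2+5 = 7
Irby - Marden - Selby: 7+3 = 10
Irby - Selby: 9 = 9
Cheapest is Irby - Fenn - Selby at 7 min.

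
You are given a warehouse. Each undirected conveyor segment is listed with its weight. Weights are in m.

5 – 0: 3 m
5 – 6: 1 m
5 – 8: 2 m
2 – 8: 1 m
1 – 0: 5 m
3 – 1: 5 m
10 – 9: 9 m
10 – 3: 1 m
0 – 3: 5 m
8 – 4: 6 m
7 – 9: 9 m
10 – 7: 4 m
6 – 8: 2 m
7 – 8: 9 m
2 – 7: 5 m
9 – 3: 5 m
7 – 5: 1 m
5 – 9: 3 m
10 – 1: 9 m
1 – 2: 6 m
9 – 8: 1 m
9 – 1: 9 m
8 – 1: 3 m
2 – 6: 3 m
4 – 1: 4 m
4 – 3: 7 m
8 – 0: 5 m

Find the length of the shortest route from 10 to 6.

Enumerating some paths:
10–3–9–8–6: 1+5+1+2 = 9
10–7–5–8–6: 4+1+2+2 = 9
10–3–0–5–6: 1+5+3+1 = 10
10–7–5–6: 4+1+1 = 6
Cheapest is 10–7–5–6 at 6 m.

6 m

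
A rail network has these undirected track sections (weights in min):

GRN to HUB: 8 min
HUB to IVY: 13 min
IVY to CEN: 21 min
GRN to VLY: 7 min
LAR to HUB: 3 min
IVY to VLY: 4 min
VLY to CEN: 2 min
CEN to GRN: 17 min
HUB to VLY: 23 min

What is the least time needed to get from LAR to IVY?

16 min

Shortest distances from LAR:
LAR: 0
HUB: 3  (via LAR)
GRN: 11  (via HUB)
IVY: 16  (via HUB)
Shortest route: LAR → HUB → IVY = 16 min.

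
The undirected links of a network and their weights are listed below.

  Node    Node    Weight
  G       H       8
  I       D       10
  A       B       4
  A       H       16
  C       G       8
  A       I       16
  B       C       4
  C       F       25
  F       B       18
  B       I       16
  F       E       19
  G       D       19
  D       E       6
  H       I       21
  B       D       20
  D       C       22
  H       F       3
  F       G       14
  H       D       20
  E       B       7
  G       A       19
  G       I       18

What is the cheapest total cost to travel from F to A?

19

Enumerating some paths:
F → H → G → C → B → A: 3+8+8+4+4 = 27
F → B → A: 18+4 = 22
F → H → A: 3+16 = 19
The minimum is 19 via F → H → A.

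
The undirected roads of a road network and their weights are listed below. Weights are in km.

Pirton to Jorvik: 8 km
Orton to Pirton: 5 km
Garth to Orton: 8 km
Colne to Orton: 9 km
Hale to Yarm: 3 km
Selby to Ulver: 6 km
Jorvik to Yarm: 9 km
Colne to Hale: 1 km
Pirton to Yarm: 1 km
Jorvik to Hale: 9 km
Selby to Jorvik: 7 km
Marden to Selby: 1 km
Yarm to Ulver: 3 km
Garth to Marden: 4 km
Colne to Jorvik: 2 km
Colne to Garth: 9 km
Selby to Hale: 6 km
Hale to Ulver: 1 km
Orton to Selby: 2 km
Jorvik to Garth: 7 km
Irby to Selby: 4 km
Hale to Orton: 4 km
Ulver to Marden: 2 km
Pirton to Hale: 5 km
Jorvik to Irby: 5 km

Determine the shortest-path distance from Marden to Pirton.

6 km

Shortest distances from Marden:
Marden: 0
Selby: 1  (via Marden)
Ulver: 2  (via Marden)
Orton: 3  (via Selby)
Hale: 3  (via Ulver)
Colne: 4  (via Hale)
Garth: 4  (via Marden)
Irby: 5  (via Selby)
Yarm: 5  (via Ulver)
Pirton: 6  (via Yarm)
Shortest route: Marden–Ulver–Yarm–Pirton = 6 km.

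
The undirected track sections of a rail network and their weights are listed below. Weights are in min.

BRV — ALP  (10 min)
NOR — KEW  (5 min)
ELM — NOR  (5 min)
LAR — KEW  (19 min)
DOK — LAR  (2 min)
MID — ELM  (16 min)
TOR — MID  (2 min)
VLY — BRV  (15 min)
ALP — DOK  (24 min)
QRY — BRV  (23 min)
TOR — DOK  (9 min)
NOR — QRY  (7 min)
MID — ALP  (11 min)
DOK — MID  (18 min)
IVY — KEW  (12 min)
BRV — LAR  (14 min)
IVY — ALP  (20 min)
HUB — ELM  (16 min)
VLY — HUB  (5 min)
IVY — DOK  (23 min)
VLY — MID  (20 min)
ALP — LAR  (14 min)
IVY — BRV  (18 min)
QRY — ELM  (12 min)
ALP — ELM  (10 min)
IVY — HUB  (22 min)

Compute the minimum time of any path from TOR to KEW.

Enumerating some paths:
TOR - MID - ELM - NOR - KEW: 2+16+5+5 = 28
TOR - DOK - LAR - KEW: 9+2+19 = 30
The minimum is 28 min via TOR - MID - ELM - NOR - KEW.

28 min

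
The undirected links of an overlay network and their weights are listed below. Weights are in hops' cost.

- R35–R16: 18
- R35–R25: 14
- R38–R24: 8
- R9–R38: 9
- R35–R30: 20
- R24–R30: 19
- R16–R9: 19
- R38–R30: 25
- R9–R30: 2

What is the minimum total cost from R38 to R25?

Shortest distances from R38:
R38: 0
R24: 8  (via R38)
R9: 9  (via R38)
R30: 11  (via R9)
R16: 28  (via R9)
R35: 31  (via R30)
R25: 45  (via R35)
Shortest route: R38 → R9 → R30 → R35 → R25 = 45 hops' cost.

45 hops' cost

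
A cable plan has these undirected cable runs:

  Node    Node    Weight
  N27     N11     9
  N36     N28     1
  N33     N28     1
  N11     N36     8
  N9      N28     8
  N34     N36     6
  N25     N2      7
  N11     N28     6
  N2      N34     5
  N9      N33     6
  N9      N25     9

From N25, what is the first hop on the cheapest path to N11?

Compare a few routes:
N25 - N9 - N28 - N11: 9+8+6 = 23
N25 - N9 - N33 - N28 - N11: 9+6+1+6 = 22
N25 - N9 - N33 - N28 - N36 - N11: 9+6+1+1+8 = 25
Cheapest is N25 - N9 - N33 - N28 - N11 at 22.
So from N25 the first move is to N9.

N9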